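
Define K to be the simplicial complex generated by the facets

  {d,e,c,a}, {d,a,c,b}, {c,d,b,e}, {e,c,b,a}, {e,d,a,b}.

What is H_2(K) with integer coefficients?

Take the total order a < b < c < d < e on the vertex set. Then K (dimension 3) consists of the simplices:

  0-simplices (5): a, b, c, d, e
  1-simplices (10): ab, ac, ad, ae, bc, bd, be, cd, ce, de
  2-simplices (10): abc, abd, abe, acd, ace, ade, bcd, bce, bde, cde
  3-simplices (5): abcd, abce, abde, acde, bcde

Hence C_0 ≅ Z^5, C_1 ≅ Z^10, C_2 ≅ Z^10, C_3 ≅ Z^5.

Boundary ∂_1: C_1 → C_0 maps an edge to its endpoints' difference, ∂[p,q] = q − p.
As a 5×10 matrix over Z this has rank 4, with invariant factors (1,1,1,1).

The boundary map ∂_2: C_2 → C_1 acts by ∂[p,q,r] = [q,r] − [p,r] + [p,q]. For instance
  ∂acd = cd − ad + ac,
  ∂abe = be − ae + ab.
As a 10×10 matrix over Z this has rank 6, with invariant factors (1,1,1,1,1,1).

Boundary ∂_3: C_3 → C_2 sends each 3-simplex σ to the alternating sum Σ_i (−1)^i (σ with its i-th vertex removed). For instance
  ∂abce = bce − ace + abe − abc,
  ∂bcde = cde − bde + bce − bcd.
As a 10×5 matrix over Z this has rank 4, with invariant factors (1,1,1,1).

From H_k ≅ ker(∂_k) / im(∂_{k+1}) we obtain:

  H_2: rank ker ∂_2 − rank ∂_3 = (10 − 6) − 4 = 0, and the invariant factors of ∂_3 are all 1, so H_2 ≅ 0.

(K is a triangulation of the 3-sphere S^3.)

H_2 ≅ 0.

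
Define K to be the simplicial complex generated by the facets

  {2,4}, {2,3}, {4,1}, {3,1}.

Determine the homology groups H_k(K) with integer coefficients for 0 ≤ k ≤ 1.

H_0 = Z,  H_1 = Z.

K has 4 vertices, 4 edges.
rank ∂_0 = 0, rank ∂_1 = 3 ⇒ b_0 = 4 − 0 − 3 = 1; all invariant factors of ∂_1 are 1 so no torsion. So H_0 ≅ Z.
rank ∂_1 = 3, rank ∂_2 = 0 ⇒ b_1 = 4 − 3 − 0 = 1. So H_1 ≅ Z.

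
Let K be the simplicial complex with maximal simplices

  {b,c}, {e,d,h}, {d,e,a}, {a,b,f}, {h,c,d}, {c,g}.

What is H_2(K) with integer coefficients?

Order the vertices as a < b < c < d < e < f < g < h. Listing each simplex with vertices in this order, K has dimension 2 with simplices:

  0-simplices (8): a, b, c, d, e, f, g, h
  1-simplices (12): ab, ad, ae, af, bc, bf, cd, cg, ch, de, dh, eh
  2-simplices (4): abf, ade, cdh, deh

giving chain groups C_0 ≅ Z^8, C_1 ≅ Z^12, C_2 ≅ Z^4.

The boundary map ∂_1: C_1 → C_0 is given by ∂[p,q] = [q] − [p]. For instance
  ∂dh = h − d.
This gives a 8×12 integer matrix of rank 7; reducing to Smith normal form yields diagonal entries (1,1,1,1,1,1,1).

∂_2: C_2 → C_1 acts by ∂[p,q,r] = [q,r] − [p,r] + [p,q]. For instance
  ∂cdh = dh − ch + cd,
  ∂deh = eh − dh + de.
The resulting 12×4 matrix has rank 4, and its Smith normal form has invariant factors (1,1,1,1).

Computing H_k = (kernel of ∂_k) / (image of ∂_{k+1}):

  H_2: rank ker ∂_2 − rank ∂_3 = (4 − 4) − 0 = 0, and there is no ∂_3, so H_2 ≅ 0.

H_2 = 0.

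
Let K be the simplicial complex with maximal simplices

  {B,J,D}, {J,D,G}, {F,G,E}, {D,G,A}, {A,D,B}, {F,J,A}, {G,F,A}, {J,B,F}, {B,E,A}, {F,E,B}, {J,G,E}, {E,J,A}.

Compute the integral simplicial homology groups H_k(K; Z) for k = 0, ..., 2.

H_0 = Z,  H_1 = Z/2,  H_2 = 0.

Order the vertices as A < B < D < E < F < G < J. Listing each simplex with vertices in this order, K has dimension 2 with simplices:

  0-simplices (7): A, B, D, E, F, G, J
  1-simplices (18): AB, AD, AE, AF, AG, AJ, BD, BE, BF, BJ, DG, DJ, EF, EG, EJ, FG, FJ, GJ
  2-simplices (12): ABD, ABE, ADG, AEJ, AFG, AFJ, BDJ, BEF, BFJ, DGJ, EFG, EGJ

so the chain groups are C_0 ≅ Z^7, C_1 ≅ Z^18, C_2 ≅ Z^12.

Boundary ∂_1: C_1 → C_0 is given by ∂[p,q] = [q] − [p]. For instance
  ∂AB = B − A.
The resulting 7×18 matrix has rank 6, and its Smith normal form has invariant factors (1,1,1,1,1,1).

∂_2: C_2 → C_1 acts by ∂[p,q,r] = [q,r] − [p,r] + [p,q]. For instance
  ∂ABD = BD − AD + AB,
  ∂AFJ = FJ − AJ + AF.
The resulting 18×12 matrix has rank 12, and its Smith normal form has invariant factors (1,1,1,1,1,1,1,1,1,1,1,2).

Computing H_k = (kernel of ∂_k) / (image of ∂_{k+1}):

  H_0: rank C_0 − rank ∂_1 = 7 − 6 = 1, and the invariant factors of ∂_1 are all 1, so H_0 = Z.
  H_1: rank ker ∂_1 − rank ∂_2 = (18 − 6) − 12 = 0, and ∂_2 has invariant factor 2 > 1, so H_1 = Z/2.
  H_2: rank ker ∂_2 − rank ∂_3 = (12 − 12) − 0 = 0, and there is no ∂_3, so H_2 = 0.

As a check, the Euler characteristic is 7 − 18 + 12 = 1, which agrees with 1 − 0 + 0 = 1.
(K is a triangulation of the real projective plane RP^2.)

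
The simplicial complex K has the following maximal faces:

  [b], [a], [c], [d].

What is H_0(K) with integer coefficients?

Take the total order a < b < c < d on the vertex set. Then K (dimension 0) consists of the simplices:

  0-simplices (4): a, b, c, d

Hence C_0 ≅ Z^4.

Computing H_k = (kernel of ∂_k) / (image of ∂_{k+1}):

  H_0: rank C_0 − rank ∂_1 = 4 − 0 = 4, and there is no ∂_1, so H_0 = Z^4.

H_0 ≅ Z^4.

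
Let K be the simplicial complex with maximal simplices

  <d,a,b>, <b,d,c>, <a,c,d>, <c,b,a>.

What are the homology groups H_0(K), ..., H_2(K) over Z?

Take the total order a < b < c < d on the vertex set. Then K (dimension 2) consists of the simplices:

  0-simplices (4): a, b, c, d
  1-simplices (6): ab, ac, ad, bc, bd, cd
  2-simplices (4): abc, abd, acd, bcd

so the chain groups are C_0 ≅ Z^4, C_1 ≅ Z^6, C_2 ≅ Z^4.

The boundary map ∂_1: C_1 → C_0 maps an edge to its endpoints' difference, ∂[p,q] = q − p.
This gives a 4×6 integer matrix of rank 3; reducing to Smith normal form yields diagonal entries (1,1,1).

∂_2: C_2 → C_1 maps a triangle to the signed sum of its edges. For instance
  ∂acd = cd − ad + ac,
  ∂abd = bd − ad + ab.
As a 6×4 matrix over Z this has rank 3, with invariant factors (1,1,1).

Computing H_k = (kernel of ∂_k) / (image of ∂_{k+1}):

  H_0: rank C_0 − rank ∂_1 = 4 − 3 = 1, and the invariant factors of ∂_1 are all 1, so H_0 = Z.
  H_1: rank ker ∂_1 − rank ∂_2 = (6 − 3) − 3 = 0, and the invariant factors of ∂_2 are all 1, so H_1 = 0.
  H_2: rank ker ∂_2 − rank ∂_3 = (4 − 3) − 0 = 1, and there is no ∂_3, so H_2 = Z.

(K is a triangulation of the 2-sphere S^2.)

H_0 ≅ Z,  H_1 = 0,  H_2 ≅ Z.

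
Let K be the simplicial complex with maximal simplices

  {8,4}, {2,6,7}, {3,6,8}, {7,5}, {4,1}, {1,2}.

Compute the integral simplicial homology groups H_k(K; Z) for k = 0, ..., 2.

Order the vertices as 1 < 2 < 3 < 4 < 5 < 6 < 7 < 8. Listing each simplex with vertices in this order, K has dimension 2 with simplices:

  0-simplices (8): [1], [2], [3], [4], [5], [6], [7], [8]
  1-simplices (10): [1,2], [1,4], [2,6], [2,7], [3,6], [3,8], [4,8], [5,7], [6,7], [6,8]
  2-simplices (2): [2,6,7], [3,6,8]

so the chain groups are C_0 ≅ Z^8, C_1 ≅ Z^10, C_2 ≅ Z^2.

The boundary map ∂_1: C_1 → C_0 maps an edge to its endpoints' difference, ∂[p,q] = q − p.
This gives a 8×10 integer matrix of rank 7; reducing to Smith normal form yields diagonal entries (1,1,1,1,1,1,1).

∂_2: C_2 → C_1 acts by ∂[p,q,r] = [q,r] − [p,r] + [p,q]. For instance
  ∂[2,6,7] = [6,7] − [2,7] + [2,6],
  ∂[3,6,8] = [6,8] − [3,8] + [3,6].
The 10×2 boundary matrix has rank 2 and Smith normal form diag(1,1).

Now H_k = ker ∂_k / im ∂_{k+1}, so:

  H_0: rank C_0 − rank ∂_1 = 8 − 7 = 1, and the invariant factors of ∂_1 are all 1, so H_0 ≅ Z.
  H_1: rank ker ∂_1 − rank ∂_2 = (10 − 7) − 2 = 1, and the invariant factors of ∂_2 are all 1, so H_1 ≅ Z.
  H_2: rank ker ∂_2 − rank ∂_3 = (2 − 2) − 0 = 0, and there is no ∂_3, so H_2 ≅ 0.

As a check, the Euler characteristic is 8 − 10 + 2 = 0, which agrees with 1 − 1 + 0 = 0.

H_0 ≅ Z,  H_1 ≅ Z,  H_2 = 0.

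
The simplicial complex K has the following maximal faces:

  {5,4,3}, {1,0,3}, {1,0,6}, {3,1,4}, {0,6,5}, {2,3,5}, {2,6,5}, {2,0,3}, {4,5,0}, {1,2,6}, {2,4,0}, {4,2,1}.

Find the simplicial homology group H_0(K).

Take the total order 0 < 1 < 2 < 3 < 4 < 5 < 6 on the vertex set. Then K (dimension 2) consists of the simplices:

  0-simplices (7): [0], [1], [2], [3], [4], [5], [6]
  1-simplices (18): [0,1], [0,2], [0,3], [0,4], [0,5], [0,6], [1,2], [1,3], [1,4], [1,6], [2,3], [2,4], [2,5], [2,6], [3,4], [3,5], [4,5], [5,6]
  2-simplices (12): [0,1,3], [0,1,6], [0,2,3], [0,2,4], [0,4,5], [0,5,6], [1,2,4], [1,2,6], [1,3,4], [2,3,5], [2,5,6], [3,4,5]

Hence C_0 ≅ Z^7, C_1 ≅ Z^18, C_2 ≅ Z^12.

∂_1: C_1 → C_0 sends each edge [p,q] (with p < q) to q − p. For instance
  ∂[1,4] = [4] − [1].
The 7×18 boundary matrix has rank 6 and Smith normal form diag(1,1,1,1,1,1).

The boundary map ∂_2: C_2 → C_1 sends each 2-simplex [p,q,r] to [q,r] − [p,r] + [p,q]. For instance
  ∂[2,5,6] = [5,6] − [2,6] + [2,5],
  ∂[0,4,5] = [4,5] − [0,5] + [0,4].
As a 18×12 matrix over Z this has rank 12, with invariant factors (1,1,1,1,1,1,1,1,1,1,1,2).

Reading off H_k = ker ∂_k / im ∂_{k+1}:

  H_0: rank C_0 − rank ∂_1 = 7 − 6 = 1, and the invariant factors of ∂_1 are all 1, so H_0 = Z.

H_0 = Z.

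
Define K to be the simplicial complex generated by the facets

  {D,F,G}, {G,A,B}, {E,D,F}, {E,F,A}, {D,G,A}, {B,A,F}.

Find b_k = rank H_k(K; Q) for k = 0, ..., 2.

b_0 = 1, b_1 = 1, b_2 = 0.

Take the total order A < B < D < E < F < G on the vertex set. Then K (dimension 2) consists of the simplices:

  0-simplices (6): A, B, D, E, F, G
  1-simplices (12): AB, AD, AE, AF, AG, BF, BG, DE, DF, DG, EF, FG
  2-simplices (6): ABF, ABG, ADG, AEF, DEF, DFG

Hence C_0 ≅ Z^6, C_1 ≅ Z^12, C_2 ≅ Z^6.

The boundary map ∂_1: C_1 → C_0 sends each edge [p,q] (with p < q) to q − p. For instance
  ∂AF = F − A.
As a 6×12 matrix over Z this has rank 5, with invariant factors (1,1,1,1,1).

∂_2: C_2 → C_1 acts by ∂[p,q,r] = [q,r] − [p,r] + [p,q]. For instance
  ∂DFG = FG − DG + DF,
  ∂DEF = EF − DF + DE.
The 12×6 boundary matrix has rank 6 and Smith normal form diag(1,1,1,1,1,1).

From H_k ≅ ker(∂_k) / im(∂_{k+1}) we obtain:

  H_0: rank C_0 − rank ∂_1 = 6 − 5 = 1, and the invariant factors of ∂_1 are all 1, so H_0 = Z.
  H_1: rank ker ∂_1 − rank ∂_2 = (12 − 5) − 6 = 1, and the invariant factors of ∂_2 are all 1, so H_1 = Z.
  H_2: rank ker ∂_2 − rank ∂_3 = (6 − 6) − 0 = 0, and there is no ∂_3, so H_2 = 0.

Hence the Betti numbers are b_0 = 1, b_1 = 1, b_2 = 0.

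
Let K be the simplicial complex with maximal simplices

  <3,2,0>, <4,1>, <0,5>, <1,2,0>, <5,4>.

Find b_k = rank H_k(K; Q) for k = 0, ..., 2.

b_0 = 1, b_1 = 1, b_2 = 0.

We work with the vertex ordering 0 < 1 < 2 < 3 < 4 < 5. The simplices of K, each written with vertices in increasing order, are:

  0-simplices (6): [0], [1], [2], [3], [4], [5]
  1-simplices (8): [0,1], [0,2], [0,3], [0,5], [1,2], [1,4], [2,3], [4,5]
  2-simplices (2): [0,1,2], [0,2,3]

Hence C_0 ≅ Z^6, C_1 ≅ Z^8, C_2 ≅ Z^2.

The boundary map ∂_1: C_1 → C_0 maps an edge to its endpoints' difference, ∂[p,q] = q − p. For instance
  ∂[1,2] = [2] − [1].
This gives a 6×8 integer matrix of rank 5; reducing to Smith normal form yields diagonal entries (1,1,1,1,1).

The boundary map ∂_2: C_2 → C_1 acts by ∂[p,q,r] = [q,r] − [p,r] + [p,q]. For instance
  ∂[0,2,3] = [2,3] − [0,3] + [0,2],
  ∂[0,1,2] = [1,2] − [0,2] + [0,1].
This gives a 8×2 integer matrix of rank 2; reducing to Smith normal form yields diagonal entries (1,1).

From H_k ≅ ker(∂_k) / im(∂_{k+1}) we obtain:

  H_0: rank C_0 − rank ∂_1 = 6 − 5 = 1, and the invariant factors of ∂_1 are all 1, so H_0 ≅ Z.
  H_1: rank ker ∂_1 − rank ∂_2 = (8 − 5) − 2 = 1, and the invariant factors of ∂_2 are all 1, so H_1 ≅ Z.
  H_2: rank ker ∂_2 − rank ∂_3 = (2 − 2) − 0 = 0, and there is no ∂_3, so H_2 ≅ 0.

Hence the Betti numbers are b_0 = 1, b_1 = 1, b_2 = 0.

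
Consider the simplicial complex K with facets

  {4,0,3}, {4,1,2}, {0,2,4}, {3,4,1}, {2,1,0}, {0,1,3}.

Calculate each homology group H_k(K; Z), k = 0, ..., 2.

Take the total order 0 < 1 < 2 < 3 < 4 on the vertex set. Then K (dimension 2) consists of the simplices:

  0-simplices (5): [0], [1], [2], [3], [4]
  1-simplices (9): [0,1], [0,2], [0,3], [0,4], [1,2], [1,3], [1,4], [2,4], [3,4]
  2-simplices (6): [0,1,2], [0,1,3], [0,2,4], [0,3,4], [1,2,4], [1,3,4]

giving chain groups C_0 ≅ Z^5, C_1 ≅ Z^9, C_2 ≅ Z^6.

Boundary ∂_1: C_1 → C_0 sends each edge [p,q] (with p < q) to q − p.
The resulting 5×9 matrix has rank 4, and its Smith normal form has invariant factors (1,1,1,1).

Boundary ∂_2: C_2 → C_1 maps a triangle to the signed sum of its edges. For instance
  ∂[0,1,3] = [1,3] − [0,3] + [0,1],
  ∂[1,2,4] = [2,4] − [1,4] + [1,2].
The 9×6 boundary matrix has rank 5 and Smith normal form diag(1,1,1,1,1).

From H_k ≅ ker(∂_k) / im(∂_{k+1}) we obtain:

  H_0: rank C_0 − rank ∂_1 = 5 − 4 = 1, and the invariant factors of ∂_1 are all 1, so H_0 = Z.
  H_1: rank ker ∂_1 − rank ∂_2 = (9 − 4) − 5 = 0, and the invariant factors of ∂_2 are all 1, so H_1 = 0.
  H_2: rank ker ∂_2 − rank ∂_3 = (6 − 5) − 0 = 1, and there is no ∂_3, so H_2 = Z.

As a check, the Euler characteristic is 5 − 9 + 6 = 2, which agrees with 1 − 0 + 1 = 2.

H_0 ≅ Z,  H_1 = 0,  H_2 ≅ Z.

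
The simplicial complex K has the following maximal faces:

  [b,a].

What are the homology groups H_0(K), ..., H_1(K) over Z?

We work with the vertex ordering a < b. The simplices of K, each written with vertices in increasing order, are:

  0-simplices (2): a, b
  1-simplices (1): ab

Hence C_0 ≅ Z^2, C_1 ≅ Z^1.

The boundary map ∂_1: C_1 → C_0 maps an edge to its endpoints' difference, ∂[p,q] = q − p. For instance
  ∂ab = b − a.
This gives a 2×1 integer matrix of rank 1; reducing to Smith normal form yields diagonal entries (1).

Reading off H_k = ker ∂_k / im ∂_{k+1}:

  H_0: rank C_0 − rank ∂_1 = 2 − 1 = 1, and the invariant factors of ∂_1 are all 1, so H_0 = Z.
  H_1: rank ker ∂_1 − rank ∂_2 = (1 − 1) − 0 = 0, and there is no ∂_2, so H_1 = 0.

(K is a triangulation of the 1-simplex.)

H_0 ≅ Z,  H_1 = 0.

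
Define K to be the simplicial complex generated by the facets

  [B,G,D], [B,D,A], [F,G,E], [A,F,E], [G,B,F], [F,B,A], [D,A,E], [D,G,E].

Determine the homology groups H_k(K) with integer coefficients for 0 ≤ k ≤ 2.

H_0 = Z,  H_1 = 0,  H_2 = Z.

K has 6 vertices, 12 edges, 8 triangles.
rank ∂_0 = 0, rank ∂_1 = 5 ⇒ b_0 = 6 − 0 − 5 = 1; all invariant factors of ∂_1 are 1 so no torsion. So H_0 = Z.
rank ∂_1 = 5, rank ∂_2 = 7 ⇒ b_1 = 12 − 5 − 7 = 0; all invariant factors of ∂_2 are 1 so no torsion. So H_1 = 0.
rank ∂_2 = 7, rank ∂_3 = 0 ⇒ b_2 = 8 − 7 − 0 = 1. So H_2 = Z.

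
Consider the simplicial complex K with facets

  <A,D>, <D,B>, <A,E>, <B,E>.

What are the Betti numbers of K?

Fix the vertex order A < B < D < E and write every simplex with vertices in increasing order. Then dim K = 1 and the simplices of K are:

  0-simplices (4): A, B, D, E
  1-simplices (4): AD, AE, BD, BE

Hence C_0 ≅ Z^4, C_1 ≅ Z^4.

The boundary map ∂_1: C_1 → C_0 is given by ∂[p,q] = [q] − [p].
As a 4×4 matrix over Z this has rank 3, with invariant factors (1,1,1).

Reading off H_k = ker ∂_k / im ∂_{k+1}:

  H_0: rank C_0 − rank ∂_1 = 4 − 3 = 1, and the invariant factors of ∂_1 are all 1, so H_0 = Z.
  H_1: rank ker ∂_1 − rank ∂_2 = (4 − 3) − 0 = 1, and there is no ∂_2, so H_1 = Z.

(K is a triangulation of the circle S^1.)

Hence the Betti numbers are b_0 = 1, b_1 = 1.

b_0 = 1, b_1 = 1.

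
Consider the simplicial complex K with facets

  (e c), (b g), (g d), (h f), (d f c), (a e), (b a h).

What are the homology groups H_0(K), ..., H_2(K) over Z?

We work with the vertex ordering a < b < c < d < e < f < g < h. The simplices of K, each written with vertices in increasing order, are:

  0-simplices (8): a, b, c, d, e, f, g, h
  1-simplices (11): ab, ae, ah, bg, bh, cd, ce, cf, df, dg, fh
  2-simplices (2): abh, cdf

Hence C_0 ≅ Z^8, C_1 ≅ Z^11, C_2 ≅ Z^2.

∂_1: C_1 → C_0 sends each edge [p,q] (with p < q) to q − p. For instance
  ∂dg = g − d.
As a 8×11 matrix over Z this has rank 7, with invariant factors (1,1,1,1,1,1,1).

Boundary ∂_2: C_2 → C_1 maps a triangle to the signed sum of its edges. For instance
  ∂abh = bh − ah + ab,
  ∂cdf = df − cf + cd.
As a 11×2 matrix over Z this has rank 2, with invariant factors (1,1).

Reading off H_k = ker ∂_k / im ∂_{k+1}:

  H_0: rank C_0 − rank ∂_1 = 8 − 7 = 1, and the invariant factors of ∂_1 are all 1, so H_0 ≅ Z.
  H_1: rank ker ∂_1 − rank ∂_2 = (11 − 7) − 2 = 2, and the invariant factors of ∂_2 are all 1, so H_1 ≅ Z^2.
  H_2: rank ker ∂_2 − rank ∂_3 = (2 − 2) − 0 = 0, and there is no ∂_3, so H_2 ≅ 0.

H_0 ≅ Z,  H_1 ≅ Z^2,  H_2 = 0.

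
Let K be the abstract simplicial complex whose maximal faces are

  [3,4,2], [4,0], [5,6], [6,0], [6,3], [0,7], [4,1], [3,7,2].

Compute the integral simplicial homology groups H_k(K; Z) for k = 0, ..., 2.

Fix the vertex order 0 < 1 < 2 < 3 < 4 < 5 < 6 < 7 and write every simplex with vertices in increasing order. Then dim K = 2 and the simplices of K are:

  0-simplices (8): [0], [1], [2], [3], [4], [5], [6], [7]
  1-simplices (11): [0,4], [0,6], [0,7], [1,4], [2,3], [2,4], [2,7], [3,4], [3,6], [3,7], [5,6]
  2-simplices (2): [2,3,4], [2,3,7]

so the chain groups are C_0 ≅ Z^8, C_1 ≅ Z^11, C_2 ≅ Z^2.

The boundary map ∂_1: C_1 → C_0 sends each edge [p,q] (with p < q) to q − p.
As a 8×11 matrix over Z this has rank 7, with invariant factors (1,1,1,1,1,1,1).

The boundary map ∂_2: C_2 → C_1 sends each 2-simplex [p,q,r] to [q,r] − [p,r] + [p,q]. For instance
  ∂[2,3,4] = [3,4] − [2,4] + [2,3],
  ∂[2,3,7] = [3,7] − [2,7] + [2,3].
This gives a 11×2 integer matrix of rank 2; reducing to Smith normal form yields diagonal entries (1,1).

Now H_k = ker ∂_k / im ∂_{k+1}, so:

  H_0: rank C_0 − rank ∂_1 = 8 − 7 = 1, and the invariant factors of ∂_1 are all 1, so H_0 = Z.
  H_1: rank ker ∂_1 − rank ∂_2 = (11 − 7) − 2 = 2, and the invariant factors of ∂_2 are all 1, so H_1 = Z^2.
  H_2: rank ker ∂_2 − rank ∂_3 = (2 − 2) − 0 = 0, and there is no ∂_3, so H_2 = 0.

H_0 = Z,  H_1 = Z^2,  H_2 = 0.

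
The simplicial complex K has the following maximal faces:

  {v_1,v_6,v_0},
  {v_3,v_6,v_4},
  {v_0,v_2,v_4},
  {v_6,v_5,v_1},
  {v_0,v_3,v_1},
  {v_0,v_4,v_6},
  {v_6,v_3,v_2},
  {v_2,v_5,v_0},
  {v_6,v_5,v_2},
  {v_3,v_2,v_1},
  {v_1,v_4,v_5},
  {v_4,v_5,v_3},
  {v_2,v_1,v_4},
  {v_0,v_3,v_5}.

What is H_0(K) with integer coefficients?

Fix the vertex order v_0 < v_1 < v_2 < v_3 < v_4 < v_5 < v_6 and write every simplex with vertices in increasing order. Then dim K = 2 and the simplices of K are:

  0-simplices (7): [v_0], [v_1], [v_2], [v_3], [v_4], [v_5], [v_6]
  1-simplices (21): (21 of them)
  2-simplices (14): (14 of them)

so the chain groups are C_0 ≅ Z^7, C_1 ≅ Z^21, C_2 ≅ Z^14.

∂_1: C_1 → C_0 is given by ∂[p,q] = [q] − [p].
This gives a 7×21 integer matrix of rank 6; reducing to Smith normal form yields diagonal entries (1,1,1,1,1,1).

∂_2: C_2 → C_1 sends each 2-simplex [p,q,r] to [q,r] − [p,r] + [p,q]. For instance
  ∂[v_1,v_2,v_4] = [v_2,v_4] − [v_1,v_4] + [v_1,v_2],
  ∂[v_0,v_3,v_5] = [v_3,v_5] − [v_0,v_5] + [v_0,v_3].
The resulting 21×14 matrix has rank 13, and its Smith normal form has invariant factors (1,1,1,1,1,1,1,1,1,1,1,1,1).

Computing H_k = (kernel of ∂_k) / (image of ∂_{k+1}):

  H_0: rank C_0 − rank ∂_1 = 7 − 6 = 1, and the invariant factors of ∂_1 are all 1, so H_0 ≅ Z.

(K is a triangulation of the torus T^2.)

H_0 ≅ Z.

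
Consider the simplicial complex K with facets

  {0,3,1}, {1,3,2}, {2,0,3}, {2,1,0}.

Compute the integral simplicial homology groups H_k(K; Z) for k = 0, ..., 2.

We work with the vertex ordering 0 < 1 < 2 < 3. The simplices of K, each written with vertices in increasing order, are:

  0-simplices (4): [0], [1], [2], [3]
  1-simplices (6): [0,1], [0,2], [0,3], [1,2], [1,3], [2,3]
  2-simplices (4): [0,1,2], [0,1,3], [0,2,3], [1,2,3]

Hence C_0 ≅ Z^4, C_1 ≅ Z^6, C_2 ≅ Z^4.

Boundary ∂_1: C_1 → C_0 maps an edge to its endpoints' difference, ∂[p,q] = q − p. For instance
  ∂[2,3] = [3] − [2].
As a 4×6 matrix over Z this has rank 3, with invariant factors (1,1,1).

The boundary map ∂_2: C_2 → C_1 maps a triangle to the signed sum of its edges. For instance
  ∂[0,1,2] = [1,2] − [0,2] + [0,1],
  ∂[0,2,3] = [2,3] − [0,3] + [0,2].
As a 6×4 matrix over Z this has rank 3, with invariant factors (1,1,1).

Reading off H_k = ker ∂_k / im ∂_{k+1}:

  H_0: rank C_0 − rank ∂_1 = 4 − 3 = 1, and the invariant factors of ∂_1 are all 1, so H_0 = Z.
  H_1: rank ker ∂_1 − rank ∂_2 = (6 − 3) − 3 = 0, and the invariant factors of ∂_2 are all 1, so H_1 = 0.
  H_2: rank ker ∂_2 − rank ∂_3 = (4 − 3) − 0 = 1, and there is no ∂_3, so H_2 = Z.

As a check, the Euler characteristic is 4 − 6 + 4 = 2, which agrees with 1 − 0 + 1 = 2.
(K is a triangulation of the 2-sphere S^2.)

H_0 ≅ Z,  H_1 = 0,  H_2 ≅ Z.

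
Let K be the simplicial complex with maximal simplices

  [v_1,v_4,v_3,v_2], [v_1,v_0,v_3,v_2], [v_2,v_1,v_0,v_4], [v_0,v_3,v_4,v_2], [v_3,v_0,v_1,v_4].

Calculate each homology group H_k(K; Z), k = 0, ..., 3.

Take the total order v_0 < v_1 < v_2 < v_3 < v_4 on the vertex set. Then K (dimension 3) consists of the simplices:

  0-simplices (5): [v_0], [v_1], [v_2], [v_3], [v_4]
  1-simplices (10): [v_0,v_1], [v_0,v_2], [v_0,v_3], [v_0,v_4], [v_1,v_2], [v_1,v_3], [v_1,v_4], [v_2,v_3], [v_2,v_4], [v_3,v_4]
  2-simplices (10): [v_0,v_1,v_2], [v_0,v_1,v_3], [v_0,v_1,v_4], [v_0,v_2,v_3], [v_0,v_2,v_4], [v_0,v_3,v_4], [v_1,v_2,v_3], [v_1,v_2,v_4], [v_1,v_3,v_4], [v_2,v_3,v_4]
  3-simplices (5): [v_0,v_1,v_2,v_3], [v_0,v_1,v_2,v_4], [v_0,v_1,v_3,v_4], [v_0,v_2,v_3,v_4], [v_1,v_2,v_3,v_4]

giving chain groups C_0 ≅ Z^5, C_1 ≅ Z^10, C_2 ≅ Z^10, C_3 ≅ Z^5.

Boundary ∂_1: C_1 → C_0 sends each edge [p,q] (with p < q) to q − p. For instance
  ∂[v_0,v_3] = [v_3] − [v_0].
The 5×10 boundary matrix has rank 4 and Smith normal form diag(1,1,1,1).

The boundary map ∂_2: C_2 → C_1 sends each 2-simplex [p,q,r] to [q,r] − [p,r] + [p,q]. For instance
  ∂[v_0,v_3,v_4] = [v_3,v_4] − [v_0,v_4] + [v_0,v_3],
  ∂[v_0,v_1,v_3] = [v_1,v_3] − [v_0,v_3] + [v_0,v_1].
This gives a 10×10 integer matrix of rank 6; reducing to Smith normal form yields diagonal entries (1,1,1,1,1,1).

Boundary ∂_3: C_3 → C_2 sends each 3-simplex σ to the alternating sum Σ_i (−1)^i (σ with its i-th vertex removed). For instance
  ∂[v_0,v_1,v_3,v_4] = [v_1,v_3,v_4] − [v_0,v_3,v_4] + [v_0,v_1,v_4] − [v_0,v_1,v_3],
  ∂[v_1,v_2,v_3,v_4] = [v_2,v_3,v_4] − [v_1,v_3,v_4] + [v_1,v_2,v_4] − [v_1,v_2,v_3].
The 10×5 boundary matrix has rank 4 and Smith normal form diag(1,1,1,1).

Now H_k = ker ∂_k / im ∂_{k+1}, so:

  H_0: rank C_0 − rank ∂_1 = 5 − 4 = 1, and the invariant factors of ∂_1 are all 1, so H_0 = Z.
  H_1: rank ker ∂_1 − rank ∂_2 = (10 − 4) − 6 = 0, and the invariant factors of ∂_2 are all 1, so H_1 = 0.
  H_2: rank ker ∂_2 − rank ∂_3 = (10 − 6) − 4 = 0, and the invariant factors of ∂_3 are all 1, so H_2 = 0.
  H_3: rank ker ∂_3 − rank ∂_4 = (5 − 4) − 0 = 1, and there is no ∂_4, so H_3 = Z.

H_0 ≅ Z,  H_1 = 0,  H_2 = 0,  H_3 ≅ Z.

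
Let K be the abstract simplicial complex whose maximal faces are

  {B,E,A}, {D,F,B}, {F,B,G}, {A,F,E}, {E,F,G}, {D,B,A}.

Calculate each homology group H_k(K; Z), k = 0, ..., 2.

H_0 = Z,  H_1 = Z,  H_2 = 0.

Fix the vertex order A < B < D < E < F < G and write every simplex with vertices in increasing order. Then dim K = 2 and the simplices of K are:

  0-simplices (6): A, B, D, E, F, G
  1-simplices (12): AB, AD, AE, AF, BD, BE, BF, BG, DF, EF, EG, FG
  2-simplices (6): ABD, ABE, AEF, BDF, BFG, EFG

Hence C_0 ≅ Z^6, C_1 ≅ Z^12, C_2 ≅ Z^6.

Boundary ∂_1: C_1 → C_0 is given by ∂[p,q] = [q] − [p]. For instance
  ∂EG = G − E.
The resulting 6×12 matrix has rank 5, and its Smith normal form has invariant factors (1,1,1,1,1).

Boundary ∂_2: C_2 → C_1 acts by ∂[p,q,r] = [q,r] − [p,r] + [p,q]. For instance
  ∂AEF = EF − AF + AE,
  ∂BFG = FG − BG + BF.
The 12×6 boundary matrix has rank 6 and Smith normal form diag(1,1,1,1,1,1).

From H_k ≅ ker(∂_k) / im(∂_{k+1}) we obtain:

  H_0: rank C_0 − rank ∂_1 = 6 − 5 = 1, and the invariant factors of ∂_1 are all 1, so H_0 = Z.
  H_1: rank ker ∂_1 − rank ∂_2 = (12 − 5) − 6 = 1, and the invariant factors of ∂_2 are all 1, so H_1 = Z.
  H_2: rank ker ∂_2 − rank ∂_3 = (6 − 6) − 0 = 0, and there is no ∂_3, so H_2 = 0.

As a check, the Euler characteristic is 6 − 12 + 6 = 0, which agrees with 1 − 1 + 0 = 0.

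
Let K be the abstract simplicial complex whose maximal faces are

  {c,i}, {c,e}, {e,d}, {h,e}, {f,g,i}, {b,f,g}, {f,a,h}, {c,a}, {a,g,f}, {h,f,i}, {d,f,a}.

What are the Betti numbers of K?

Take the total order a < b < c < d < e < f < g < h < i on the vertex set. Then K (dimension 2) consists of the simplices:

  0-simplices (9): a, b, c, d, e, f, g, h, i
  1-simplices (17): ac, ad, af, ag, ah, bf, bg, ce, ci, de, df, eh, fg, fh, fi, gi, hi
  2-simplices (6): adf, afg, afh, bfg, fgi, fhi

Hence C_0 ≅ Z^9, C_1 ≅ Z^17, C_2 ≅ Z^6.

The boundary map ∂_1: C_1 → C_0 maps an edge to its endpoints' difference, ∂[p,q] = q − p. For instance
  ∂fg = g − f.
The 9×17 boundary matrix has rank 8 and Smith normal form diag(1,1,1,1,1,1,1,1).

∂_2: C_2 → C_1 sends each 2-simplex [p,q,r] to [q,r] − [p,r] + [p,q]. For instance
  ∂fgi = gi − fi + fg,
  ∂afh = fh − ah + af.
This gives a 17×6 integer matrix of rank 6; reducing to Smith normal form yields diagonal entries (1,1,1,1,1,1).

From H_k ≅ ker(∂_k) / im(∂_{k+1}) we obtain:

  H_0: rank C_0 − rank ∂_1 = 9 − 8 = 1, and the invariant factors of ∂_1 are all 1, so H_0 = Z.
  H_1: rank ker ∂_1 − rank ∂_2 = (17 − 8) − 6 = 3, and the invariant factors of ∂_2 are all 1, so H_1 = Z^3.
  H_2: rank ker ∂_2 − rank ∂_3 = (6 − 6) − 0 = 0, and there is no ∂_3, so H_2 = 0.

Hence the Betti numbers are b_0 = 1, b_1 = 3, b_2 = 0.

b_0 = 1, b_1 = 3, b_2 = 0.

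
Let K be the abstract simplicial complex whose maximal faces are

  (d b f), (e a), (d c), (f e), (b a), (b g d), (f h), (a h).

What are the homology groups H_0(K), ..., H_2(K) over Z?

Take the total order a < b < c < d < e < f < g < h on the vertex set. Then K (dimension 2) consists of the simplices:

  0-simplices (8): a, b, c, d, e, f, g, h
  1-simplices (11): ab, ae, ah, bd, bf, bg, cd, df, dg, ef, fh
  2-simplices (2): bdf, bdg

giving chain groups C_0 ≅ Z^8, C_1 ≅ Z^11, C_2 ≅ Z^2.

∂_1: C_1 → C_0 sends each edge [p,q] (with p < q) to q − p.
This gives a 8×11 integer matrix of rank 7; reducing to Smith normal form yields diagonal entries (1,1,1,1,1,1,1).

Boundary ∂_2: C_2 → C_1 acts by ∂[p,q,r] = [q,r] − [p,r] + [p,q]. For instance
  ∂bdf = df − bf + bd,
  ∂bdg = dg − bg + bd.
The resulting 11×2 matrix has rank 2, and its Smith normal form has invariant factors (1,1).

Reading off H_k = ker ∂_k / im ∂_{k+1}:

  H_0: rank C_0 − rank ∂_1 = 8 − 7 = 1, and the invariant factors of ∂_1 are all 1, so H_0 ≅ Z.
  H_1: rank ker ∂_1 − rank ∂_2 = (11 − 7) − 2 = 2, and the invariant factors of ∂_2 are all 1, so H_1 ≅ Z^2.
  H_2: rank ker ∂_2 − rank ∂_3 = (2 − 2) − 0 = 0, and there is no ∂_3, so H_2 ≅ 0.

H_0 = Z,  H_1 = Z^2,  H_2 = 0.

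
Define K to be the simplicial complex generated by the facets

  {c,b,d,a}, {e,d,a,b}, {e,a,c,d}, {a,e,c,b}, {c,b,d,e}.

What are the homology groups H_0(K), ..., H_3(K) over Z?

K has 5 vertices, 10 edges, 10 triangles, 5 3-simplices.
rank ∂_0 = 0, rank ∂_1 = 4 ⇒ b_0 = 5 − 0 − 4 = 1; all invariant factors of ∂_1 are 1 so no torsion. So H_0 ≅ Z.
rank ∂_1 = 4, rank ∂_2 = 6 ⇒ b_1 = 10 − 4 − 6 = 0; all invariant factors of ∂_2 are 1 so no torsion. So H_1 ≅ 0.
rank ∂_2 = 6, rank ∂_3 = 4 ⇒ b_2 = 10 − 6 − 4 = 0; all invariant factors of ∂_3 are 1 so no torsion. So H_2 ≅ 0.
rank ∂_3 = 4, rank ∂_4 = 0 ⇒ b_3 = 5 − 4 − 0 = 1. So H_3 ≅ Z.

H_0 ≅ Z,  H_1 = 0,  H_2 = 0,  H_3 ≅ Z.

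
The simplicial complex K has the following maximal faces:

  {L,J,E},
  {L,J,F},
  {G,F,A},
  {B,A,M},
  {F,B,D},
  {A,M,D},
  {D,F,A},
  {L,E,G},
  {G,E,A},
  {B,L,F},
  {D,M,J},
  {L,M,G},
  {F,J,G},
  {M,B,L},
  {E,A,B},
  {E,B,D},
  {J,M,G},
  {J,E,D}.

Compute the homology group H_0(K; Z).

H_0 = Z.

Take the total order A < B < D < E < F < G < J < L < M on the vertex set. Then K (dimension 2) consists of the simplices:

  0-simplices (9): A, B, D, E, F, G, J, L, M
  1-simplices (27): AB, AD, AE, AF, AG, AM, BD, BE, BF, BL, BM, DE, DF, DJ, DM, EG, EJ, EL, FG, FJ, FL, GJ, GL, GM, JL, JM, LM
  2-simplices (18): ABE, ABM, ADF, ADM, AEG, AFG, BDE, BDF, BFL, BLM, DEJ, DJM, EGL, EJL, FGJ, FJL, GJM, GLM

so the chain groups are C_0 ≅ Z^9, C_1 ≅ Z^27, C_2 ≅ Z^18.

Boundary ∂_1: C_1 → C_0 maps an edge to its endpoints' difference, ∂[p,q] = q − p. For instance
  ∂DF = F − D.
The 9×27 boundary matrix has rank 8 and Smith normal form diag(1,1,1,1,1,1,1,1).

Boundary ∂_2: C_2 → C_1 maps a triangle to the signed sum of its edges. For instance
  ∂GLM = LM − GM + GL,
  ∂BLM = LM − BM + BL.
As a 27×18 matrix over Z this has rank 18, with invariant factors (1,1,1,1,1,1,1,1,1,1,1,1,1,1,1,1,1,2).

Computing H_k = (kernel of ∂_k) / (image of ∂_{k+1}):

  H_0: rank C_0 − rank ∂_1 = 9 − 8 = 1, and the invariant factors of ∂_1 are all 1, so H_0 = Z.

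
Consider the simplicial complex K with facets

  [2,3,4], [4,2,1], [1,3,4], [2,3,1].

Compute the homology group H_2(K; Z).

K has 4 vertices, 6 edges, 4 triangles.
rank ∂_2 = 3, rank ∂_3 = 0 ⇒ b_2 = 4 − 3 − 0 = 1. So H_2 = Z.

H_2 ≅ Z.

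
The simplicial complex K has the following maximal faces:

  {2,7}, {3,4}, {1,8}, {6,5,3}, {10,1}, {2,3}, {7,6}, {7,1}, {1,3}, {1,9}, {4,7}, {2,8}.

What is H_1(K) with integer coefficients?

We work with the vertex ordering 1 < 2 < 3 < 4 < 5 < 6 < 7 < 8 < 9 < 10. The simplices of K, each written with vertices in increasing order, are:

  0-simplices (10): [1], [2], [3], [4], [5], [6], [7], [8], [9], [10]
  1-simplices (14): [1,3], [1,7], [1,8], [1,9], [1,10], [2,3], [2,7], [2,8], [3,4], [3,5], [3,6], [4,7], [5,6], [6,7]
  2-simplices (1): [3,5,6]

so the chain groups are C_0 ≅ Z^10, C_1 ≅ Z^14, C_2 ≅ Z^1.

Boundary ∂_1: C_1 → C_0 sends each edge [p,q] (with p < q) to q − p. For instance
  ∂[3,5] = [5] − [3].
This gives a 10×14 integer matrix of rank 9; reducing to Smith normal form yields diagonal entries (1,1,1,1,1,1,1,1,1).

The boundary map ∂_2: C_2 → C_1 acts by ∂[p,q,r] = [q,r] − [p,r] + [p,q]. For instance
  ∂[3,5,6] = [5,6] − [3,6] + [3,5].
The resulting 14×1 matrix has rank 1, and its Smith normal form has invariant factors (1).

Reading off H_k = ker ∂_k / im ∂_{k+1}:

  H_1: rank ker ∂_1 − rank ∂_2 = (14 − 9) − 1 = 4, and the invariant factors of ∂_2 are all 1, so H_1 = Z^4.

H_1 = Z^4.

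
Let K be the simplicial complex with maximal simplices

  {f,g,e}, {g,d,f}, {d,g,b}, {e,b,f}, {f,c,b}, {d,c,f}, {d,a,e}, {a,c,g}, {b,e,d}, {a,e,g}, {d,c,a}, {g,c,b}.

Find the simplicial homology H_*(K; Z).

Take the total order a < b < c < d < e < f < g on the vertex set. Then K (dimension 2) consists of the simplices:

  0-simplices (7): a, b, c, d, e, f, g
  1-simplices (18): ac, ad, ae, ag, bc, bd, be, bf, bg, cd, cf, cg, de, df, dg, ef, eg, fg
  2-simplices (12): acd, acg, ade, aeg, bcf, bcg, bde, bdg, bef, cdf, dfg, efg

so the chain groups are C_0 ≅ Z^7, C_1 ≅ Z^18, C_2 ≅ Z^12.

Boundary ∂_1: C_1 → C_0 sends each edge [p,q] (with p < q) to q − p.
As a 7×18 matrix over Z this has rank 6, with invariant factors (1,1,1,1,1,1).

The boundary map ∂_2: C_2 → C_1 maps a triangle to the signed sum of its edges. For instance
  ∂aeg = eg − ag + ae,
  ∂acd = cd − ad + ac.
The resulting 18×12 matrix has rank 12, and its Smith normal form has invariant factors (1,1,1,1,1,1,1,1,1,1,1,2).

Reading off H_k = ker ∂_k / im ∂_{k+1}:

  H_0: rank C_0 − rank ∂_1 = 7 − 6 = 1, and the invariant factors of ∂_1 are all 1, so H_0 = Z.
  H_1: rank ker ∂_1 − rank ∂_2 = (18 − 6) − 12 = 0, and ∂_2 has invariant factor 2 > 1, so H_1 = Z/2Z.
  H_2: rank ker ∂_2 − rank ∂_3 = (12 − 12) − 0 = 0, and there is no ∂_3, so H_2 = 0.

H_0 ≅ Z,  H_1 ≅ Z/2Z,  H_2 = 0.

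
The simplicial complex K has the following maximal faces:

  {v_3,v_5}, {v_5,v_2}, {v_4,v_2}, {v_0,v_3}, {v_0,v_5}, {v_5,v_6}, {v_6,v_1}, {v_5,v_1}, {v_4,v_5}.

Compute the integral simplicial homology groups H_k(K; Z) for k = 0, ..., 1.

H_0 = Z,  H_1 = Z^3.

Order the vertices as v_0 < v_1 < v_2 < v_3 < v_4 < v_5 < v_6. Listing each simplex with vertices in this order, K has dimension 1 with simplices:

  0-simplices (7): [v_0], [v_1], [v_2], [v_3], [v_4], [v_5], [v_6]
  1-simplices (9): [v_0,v_3], [v_0,v_5], [v_1,v_5], [v_1,v_6], [v_2,v_4], [v_2,v_5], [v_3,v_5], [v_4,v_5], [v_5,v_6]

so the chain groups are C_0 ≅ Z^7, C_1 ≅ Z^9.

The boundary map ∂_1: C_1 → C_0 is given by ∂[p,q] = [q] − [p]. For instance
  ∂[v_1,v_6] = [v_6] − [v_1].
As a 7×9 matrix over Z this has rank 6, with invariant factors (1,1,1,1,1,1).

From H_k ≅ ker(∂_k) / im(∂_{k+1}) we obtain:

  H_0: rank C_0 − rank ∂_1 = 7 − 6 = 1, and the invariant factors of ∂_1 are all 1, so H_0 ≅ Z.
  H_1: rank ker ∂_1 − rank ∂_2 = (9 − 6) − 0 = 3, and there is no ∂_2, so H_1 ≅ Z^3.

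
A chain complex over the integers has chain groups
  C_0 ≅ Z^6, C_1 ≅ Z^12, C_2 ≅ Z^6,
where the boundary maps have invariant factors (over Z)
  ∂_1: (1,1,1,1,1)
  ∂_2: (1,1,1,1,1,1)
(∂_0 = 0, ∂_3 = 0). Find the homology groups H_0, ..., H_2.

H_0 = Z,  H_1 = Z,  H_2 = 0.

H_0: b_0 = 6 − 0 − 5 = 1; torsion from ∂_1 factors > 1: none. So H_0 = Z.
H_1: b_1 = 12 − 5 − 6 = 1; torsion from ∂_2 factors > 1: none. So H_1 = Z.
H_2: b_2 = 6 − 6 − 0 = 0; torsion from ∂_3 factors > 1: none. So H_2 = 0.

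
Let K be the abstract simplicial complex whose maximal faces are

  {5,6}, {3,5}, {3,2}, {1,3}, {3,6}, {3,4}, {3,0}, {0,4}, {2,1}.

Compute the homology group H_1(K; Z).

H_1 ≅ Z^3.

Take the total order 0 < 1 < 2 < 3 < 4 < 5 < 6 on the vertex set. Then K (dimension 1) consists of the simplices:

  0-simplices (7): [0], [1], [2], [3], [4], [5], [6]
  1-simplices (9): [0,3], [0,4], [1,2], [1,3], [2,3], [3,4], [3,5], [3,6], [5,6]

Hence C_0 ≅ Z^7, C_1 ≅ Z^9.

Boundary ∂_1: C_1 → C_0 maps an edge to its endpoints' difference, ∂[p,q] = q − p.
As a 7×9 matrix over Z this has rank 6, with invariant factors (1,1,1,1,1,1).

Now H_k = ker ∂_k / im ∂_{k+1}, so:

  H_1: rank ker ∂_1 − rank ∂_2 = (9 − 6) − 0 = 3, and there is no ∂_2, so H_1 = Z^3.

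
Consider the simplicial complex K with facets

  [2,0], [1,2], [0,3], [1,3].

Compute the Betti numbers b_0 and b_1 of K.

Take the total order 0 < 1 < 2 < 3 on the vertex set. Then K (dimension 1) consists of the simplices:

  0-simplices (4): [0], [1], [2], [3]
  1-simplices (4): [0,2], [0,3], [1,2], [1,3]

giving chain groups C_0 ≅ Z^4, C_1 ≅ Z^4.

The boundary map ∂_1: C_1 → C_0 is given by ∂[p,q] = [q] − [p].
The resulting 4×4 matrix has rank 3, and its Smith normal form has invariant factors (1,1,1).

Reading off H_k = ker ∂_k / im ∂_{k+1}:

  H_0: rank C_0 − rank ∂_1 = 4 − 3 = 1, and the invariant factors of ∂_1 are all 1, so H_0 = Z.
  H_1: rank ker ∂_1 − rank ∂_2 = (4 − 3) − 0 = 1, and there is no ∂_2, so H_1 = Z.

(K is a triangulation of the circle S^1.)

Hence the Betti numbers are b_0 = 1, b_1 = 1.

b_0 = 1, b_1 = 1.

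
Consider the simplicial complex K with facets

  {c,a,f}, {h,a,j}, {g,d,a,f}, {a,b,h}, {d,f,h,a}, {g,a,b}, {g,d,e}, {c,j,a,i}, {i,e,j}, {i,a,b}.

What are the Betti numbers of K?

b_0 = 1, b_1 = 1, b_2 = 0, b_3 = 0.

Order the vertices as a < b < c < d < e < f < g < h < i < j. Listing each simplex with vertices in this order, K has dimension 3 with simplices:

  0-simplices (10): a, b, c, d, e, f, g, h, i, j
  1-simplices (25): ab, ac, ad, af, ag, ah, ai, aj, bg, bh, bi, cf, ci, cj, de, df, dg, dh, eg, ei, ej, fg, fh, hj, ij
  2-simplices (18): abg, abh, abi, acf, aci, acj, adf, adg, adh, afg, afh, ahj, aij, cij, deg, dfg, dfh, eij
  3-simplices (3): acij, adfg, adfh

Hence C_0 ≅ Z^10, C_1 ≅ Z^25, C_2 ≅ Z^18, C_3 ≅ Z^3.

The boundary map ∂_1: C_1 → C_0 is given by ∂[p,q] = [q] − [p].
The resulting 10×25 matrix has rank 9, and its Smith normal form has invariant factors (1,1,1,1,1,1,1,1,1).

Boundary ∂_2: C_2 → C_1 sends each 2-simplex [p,q,r] to [q,r] − [p,r] + [p,q]. For instance
  ∂ahj = hj − aj + ah,
  ∂abg = bg − ag + ab.
The resulting 25×18 matrix has rank 15, and its Smith normal form has invariant factors (1,1,1,1,1,1,1,1,1,1,1,1,1,1,1).

The boundary map ∂_3: C_3 → C_2 sends each 3-simplex σ to the alternating sum Σ_i (−1)^i (σ with its i-th vertex removed). For instance
  ∂acij = cij − aij + acj − aci,
  ∂adfh = dfh − afh + adh − adf.
As a 18×3 matrix over Z this has rank 3, with invariant factors (1,1,1).

Now H_k = ker ∂_k / im ∂_{k+1}, so:

  H_0: rank C_0 − rank ∂_1 = 10 − 9 = 1, and the invariant factors of ∂_1 are all 1, so H_0 ≅ Z.
  H_1: rank ker ∂_1 − rank ∂_2 = (25 − 9) − 15 = 1, and the invariant factors of ∂_2 are all 1, so H_1 ≅ Z.
  H_2: rank ker ∂_2 − rank ∂_3 = (18 − 15) − 3 = 0, and the invariant factors of ∂_3 are all 1, so H_2 ≅ 0.
  H_3: rank ker ∂_3 − rank ∂_4 = (3 − 3) − 0 = 0, and there is no ∂_4, so H_3 ≅ 0.

As a check, the Euler characteristic is 10 − 25 + 18 − 3 = 0, which agrees with 1 − 1 + 0 − 0 = 0.

Hence the Betti numbers are b_0 = 1, b_1 = 1, b_2 = 0, b_3 = 0.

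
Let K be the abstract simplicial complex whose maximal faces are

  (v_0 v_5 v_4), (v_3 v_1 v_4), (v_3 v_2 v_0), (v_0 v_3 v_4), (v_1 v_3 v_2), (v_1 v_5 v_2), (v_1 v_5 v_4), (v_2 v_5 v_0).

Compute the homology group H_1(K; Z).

H_1 ≅ 0.

K has 6 vertices, 12 edges, 8 triangles.
rank ∂_1 = 5, rank ∂_2 = 7 ⇒ b_1 = 12 − 5 − 7 = 0; all invariant factors of ∂_2 are 1 so no torsion. So H_1 ≅ 0.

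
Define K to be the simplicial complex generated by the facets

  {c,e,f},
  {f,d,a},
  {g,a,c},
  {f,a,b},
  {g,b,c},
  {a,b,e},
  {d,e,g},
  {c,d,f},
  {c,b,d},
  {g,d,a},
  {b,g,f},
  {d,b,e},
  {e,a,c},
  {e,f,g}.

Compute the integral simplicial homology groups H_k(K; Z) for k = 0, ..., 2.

H_0 ≅ Z,  H_1 ≅ Z^2,  H_2 ≅ Z.

Fix the vertex order a < b < c < d < e < f < g and write every simplex with vertices in increasing order. Then dim K = 2 and the simplices of K are:

  0-simplices (7): a, b, c, d, e, f, g
  1-simplices (21): ab, ac, ad, ae, af, ag, bc, bd, be, bf, bg, cd, ce, cf, cg, de, df, dg, ef, eg, fg
  2-simplices (14): abe, abf, ace, acg, adf, adg, bcd, bcg, bde, bfg, cdf, cef, deg, efg

so the chain groups are C_0 ≅ Z^7, C_1 ≅ Z^21, C_2 ≅ Z^14.

Boundary ∂_1: C_1 → C_0 is given by ∂[p,q] = [q] − [p].
The 7×21 boundary matrix has rank 6 and Smith normal form diag(1,1,1,1,1,1).

∂_2: C_2 → C_1 sends each 2-simplex [p,q,r] to [q,r] − [p,r] + [p,q]. For instance
  ∂adf = df − af + ad,
  ∂bcg = cg − bg + bc.
This gives a 21×14 integer matrix of rank 13; reducing to Smith normal form yields diagonal entries (1,1,1,1,1,1,1,1,1,1,1,1,1).

Computing H_k = (kernel of ∂_k) / (image of ∂_{k+1}):

  H_0: rank C_0 − rank ∂_1 = 7 − 6 = 1, and the invariant factors of ∂_1 are all 1, so H_0 = Z.
  H_1: rank ker ∂_1 − rank ∂_2 = (21 − 6) − 13 = 2, and the invariant factors of ∂_2 are all 1, so H_1 = Z^2.
  H_2: rank ker ∂_2 − rank ∂_3 = (14 − 13) − 0 = 1, and there is no ∂_3, so H_2 = Z.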